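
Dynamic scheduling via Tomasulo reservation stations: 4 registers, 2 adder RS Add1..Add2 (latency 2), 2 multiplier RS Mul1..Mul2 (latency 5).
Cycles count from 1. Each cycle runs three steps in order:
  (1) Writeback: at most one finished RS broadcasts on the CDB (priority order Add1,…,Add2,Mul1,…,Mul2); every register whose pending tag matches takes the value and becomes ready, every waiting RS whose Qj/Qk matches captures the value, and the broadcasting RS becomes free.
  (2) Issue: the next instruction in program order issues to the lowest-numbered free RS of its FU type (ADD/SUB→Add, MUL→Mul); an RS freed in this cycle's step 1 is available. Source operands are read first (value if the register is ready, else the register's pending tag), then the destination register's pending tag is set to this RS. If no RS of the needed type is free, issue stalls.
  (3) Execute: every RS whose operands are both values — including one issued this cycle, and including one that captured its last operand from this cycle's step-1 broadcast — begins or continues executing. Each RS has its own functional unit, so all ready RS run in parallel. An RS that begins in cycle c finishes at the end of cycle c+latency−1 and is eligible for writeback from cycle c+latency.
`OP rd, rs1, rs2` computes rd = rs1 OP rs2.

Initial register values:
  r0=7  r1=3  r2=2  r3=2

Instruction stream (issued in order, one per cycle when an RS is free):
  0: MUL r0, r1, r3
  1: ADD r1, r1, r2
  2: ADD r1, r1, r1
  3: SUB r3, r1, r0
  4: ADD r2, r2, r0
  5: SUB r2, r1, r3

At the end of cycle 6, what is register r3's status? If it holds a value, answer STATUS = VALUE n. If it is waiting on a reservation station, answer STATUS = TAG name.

STATUS = TAG Add1

c1: issue MUL r0<-Mul1 | r0:Mul1,r1:3,r2:2,r3:2
c2: issue ADD r1<-Add1 | r0:Mul1,r1:Add1,r2:2,r3:2
c3: issue ADD r1<-Add2 | r0:Mul1,r1:Add2,r2:2,r3:2
c4: CDB Add1=5; issue SUB r3<-Add1 | r0:Mul1,r1:Add2,r2:2,r3:Add1
c5: stall | r0:Mul1,r1:Add2,r2:2,r3:Add1
c6: CDB Add2=10; issue ADD r2<-Add2 | r0:Mul1,r1:10,r2:Add2,r3:Add1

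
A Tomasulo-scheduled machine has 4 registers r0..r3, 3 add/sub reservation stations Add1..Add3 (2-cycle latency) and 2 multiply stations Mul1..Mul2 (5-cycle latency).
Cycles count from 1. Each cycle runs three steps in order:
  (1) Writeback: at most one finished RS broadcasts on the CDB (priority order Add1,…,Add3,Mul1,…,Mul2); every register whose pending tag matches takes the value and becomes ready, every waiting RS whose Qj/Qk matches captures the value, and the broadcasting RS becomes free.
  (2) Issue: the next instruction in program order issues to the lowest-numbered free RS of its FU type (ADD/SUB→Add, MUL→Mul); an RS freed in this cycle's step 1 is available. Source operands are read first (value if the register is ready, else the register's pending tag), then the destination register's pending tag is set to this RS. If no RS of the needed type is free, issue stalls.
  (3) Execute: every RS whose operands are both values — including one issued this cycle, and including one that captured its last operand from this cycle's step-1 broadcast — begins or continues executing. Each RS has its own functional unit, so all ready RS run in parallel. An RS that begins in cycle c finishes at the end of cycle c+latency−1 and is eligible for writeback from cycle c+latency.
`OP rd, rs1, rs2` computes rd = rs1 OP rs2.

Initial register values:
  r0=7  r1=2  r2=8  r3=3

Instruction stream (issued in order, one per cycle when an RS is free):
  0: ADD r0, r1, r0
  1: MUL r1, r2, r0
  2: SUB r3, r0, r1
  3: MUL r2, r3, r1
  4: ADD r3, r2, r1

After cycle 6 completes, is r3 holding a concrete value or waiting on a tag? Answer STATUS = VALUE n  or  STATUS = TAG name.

STATUS = TAG Add2

  c1: issue ADD r0<-Add1  regs: r0:Add1,r1:2,r2:8,r3:3
  c2: issue MUL r1<-Mul1  regs: r0:Add1,r1:Mul1,r2:8,r3:3
  c3: CDB Add1=9; issue SUB r3<-Add1  regs: r0:9,r1:Mul1,r2:8,r3:Add1
  c4: issue MUL r2<-Mul2  regs: r0:9,r1:Mul1,r2:Mul2,r3:Add1
  c5: issue ADD r3<-Add2  regs: r0:9,r1:Mul1,r2:Mul2,r3:Add2
  c6: -  regs: r0:9,r1:Mul1,r2:Mul2,r3:Add2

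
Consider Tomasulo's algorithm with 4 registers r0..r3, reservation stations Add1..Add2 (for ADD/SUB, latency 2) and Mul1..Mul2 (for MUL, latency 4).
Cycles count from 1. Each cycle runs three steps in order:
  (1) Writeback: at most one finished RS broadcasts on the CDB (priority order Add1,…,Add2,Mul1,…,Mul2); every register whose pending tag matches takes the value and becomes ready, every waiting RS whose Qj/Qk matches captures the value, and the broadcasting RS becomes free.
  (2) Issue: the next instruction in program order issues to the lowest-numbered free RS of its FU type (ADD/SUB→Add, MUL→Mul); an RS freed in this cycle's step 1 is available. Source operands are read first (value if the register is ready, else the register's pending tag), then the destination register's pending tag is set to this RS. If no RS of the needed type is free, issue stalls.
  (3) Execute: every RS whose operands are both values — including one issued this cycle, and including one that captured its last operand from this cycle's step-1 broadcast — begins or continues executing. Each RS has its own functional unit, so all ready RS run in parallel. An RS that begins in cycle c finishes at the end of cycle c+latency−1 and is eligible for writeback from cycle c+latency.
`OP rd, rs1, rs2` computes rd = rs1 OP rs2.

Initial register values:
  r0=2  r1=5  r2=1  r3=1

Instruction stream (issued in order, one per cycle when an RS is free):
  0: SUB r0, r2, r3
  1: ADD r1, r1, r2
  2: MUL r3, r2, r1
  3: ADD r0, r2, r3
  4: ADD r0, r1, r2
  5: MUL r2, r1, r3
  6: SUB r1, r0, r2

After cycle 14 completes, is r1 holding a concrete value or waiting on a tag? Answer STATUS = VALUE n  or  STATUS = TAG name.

cycle 1: issue SUB r0<-Add1 // r0:Add1,r1:5,r2:1,r3:1
cycle 2: issue ADD r1<-Add2 // r0:Add1,r1:Add2,r2:1,r3:1
cycle 3: CDB Add1=0; issue MUL r3<-Mul1 // r0:0,r1:Add2,r2:1,r3:Mul1
cycle 4: CDB Add2=6; issue ADD r0<-Add1 // r0:Add1,r1:6,r2:1,r3:Mul1
cycle 5: issue ADD r0<-Add2 // r0:Add2,r1:6,r2:1,r3:Mul1
cycle 6: issue MUL r2<-Mul2 // r0:Add2,r1:6,r2:Mul2,r3:Mul1
cycle 7: CDB Add2=7; issue SUB r1<-Add2 // r0:7,r1:Add2,r2:Mul2,r3:Mul1
cycle 8: CDB Mul1=6 // r0:7,r1:Add2,r2:Mul2,r3:6
cycle 9: - // r0:7,r1:Add2,r2:Mul2,r3:6
cycle 10: CDB Add1=7 // r0:7,r1:Add2,r2:Mul2,r3:6
cycle 11: - // r0:7,r1:Add2,r2:Mul2,r3:6
cycle 12: CDB Mul2=36 // r0:7,r1:Add2,r2:36,r3:6
cycle 13: - // r0:7,r1:Add2,r2:36,r3:6
cycle 14: CDB Add2=-29 // r0:7,r1:-29,r2:36,r3:6

STATUS = VALUE -29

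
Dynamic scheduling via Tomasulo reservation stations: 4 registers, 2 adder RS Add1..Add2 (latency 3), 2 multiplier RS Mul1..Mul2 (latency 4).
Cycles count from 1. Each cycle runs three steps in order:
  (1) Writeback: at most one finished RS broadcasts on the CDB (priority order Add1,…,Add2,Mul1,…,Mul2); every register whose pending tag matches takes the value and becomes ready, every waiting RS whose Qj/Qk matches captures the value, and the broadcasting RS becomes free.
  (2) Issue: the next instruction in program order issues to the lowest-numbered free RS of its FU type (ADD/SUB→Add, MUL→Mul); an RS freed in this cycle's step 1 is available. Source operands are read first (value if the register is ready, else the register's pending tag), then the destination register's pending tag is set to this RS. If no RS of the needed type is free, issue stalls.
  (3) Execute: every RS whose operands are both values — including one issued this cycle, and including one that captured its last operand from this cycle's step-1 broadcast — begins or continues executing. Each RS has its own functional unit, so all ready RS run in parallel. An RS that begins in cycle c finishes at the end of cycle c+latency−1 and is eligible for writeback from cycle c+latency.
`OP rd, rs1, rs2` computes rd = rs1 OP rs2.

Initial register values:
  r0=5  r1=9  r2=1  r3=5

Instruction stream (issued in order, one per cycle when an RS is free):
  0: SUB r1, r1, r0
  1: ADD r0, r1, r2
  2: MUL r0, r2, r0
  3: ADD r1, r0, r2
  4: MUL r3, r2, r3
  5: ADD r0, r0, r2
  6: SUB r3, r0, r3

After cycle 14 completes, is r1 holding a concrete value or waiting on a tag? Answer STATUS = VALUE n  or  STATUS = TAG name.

STATUS = VALUE 6

  c1: issue SUB r1<-Add1  regs: r0:5,r1:Add1,r2:1,r3:5
  c2: issue ADD r0<-Add2  regs: r0:Add2,r1:Add1,r2:1,r3:5
  c3: issue MUL r0<-Mul1  regs: r0:Mul1,r1:Add1,r2:1,r3:5
  c4: CDB Add1=4; issue ADD r1<-Add1  regs: r0:Mul1,r1:Add1,r2:1,r3:5
  c5: issue MUL r3<-Mul2  regs: r0:Mul1,r1:Add1,r2:1,r3:Mul2
  c6: stall  regs: r0:Mul1,r1:Add1,r2:1,r3:Mul2
  c7: CDB Add2=5; issue ADD r0<-Add2  regs: r0:Add2,r1:Add1,r2:1,r3:Mul2
  c8: stall  regs: r0:Add2,r1:Add1,r2:1,r3:Mul2
  c9: CDB Mul2=5; stall  regs: r0:Add2,r1:Add1,r2:1,r3:5
  c10: stall  regs: r0:Add2,r1:Add1,r2:1,r3:5
  c11: CDB Mul1=5; stall  regs: r0:Add2,r1:Add1,r2:1,r3:5
  c12: stall  regs: r0:Add2,r1:Add1,r2:1,r3:5
  c13: stall  regs: r0:Add2,r1:Add1,r2:1,r3:5
  c14: CDB Add1=6; issue SUB r3<-Add1  regs: r0:Add2,r1:6,r2:1,r3:Add1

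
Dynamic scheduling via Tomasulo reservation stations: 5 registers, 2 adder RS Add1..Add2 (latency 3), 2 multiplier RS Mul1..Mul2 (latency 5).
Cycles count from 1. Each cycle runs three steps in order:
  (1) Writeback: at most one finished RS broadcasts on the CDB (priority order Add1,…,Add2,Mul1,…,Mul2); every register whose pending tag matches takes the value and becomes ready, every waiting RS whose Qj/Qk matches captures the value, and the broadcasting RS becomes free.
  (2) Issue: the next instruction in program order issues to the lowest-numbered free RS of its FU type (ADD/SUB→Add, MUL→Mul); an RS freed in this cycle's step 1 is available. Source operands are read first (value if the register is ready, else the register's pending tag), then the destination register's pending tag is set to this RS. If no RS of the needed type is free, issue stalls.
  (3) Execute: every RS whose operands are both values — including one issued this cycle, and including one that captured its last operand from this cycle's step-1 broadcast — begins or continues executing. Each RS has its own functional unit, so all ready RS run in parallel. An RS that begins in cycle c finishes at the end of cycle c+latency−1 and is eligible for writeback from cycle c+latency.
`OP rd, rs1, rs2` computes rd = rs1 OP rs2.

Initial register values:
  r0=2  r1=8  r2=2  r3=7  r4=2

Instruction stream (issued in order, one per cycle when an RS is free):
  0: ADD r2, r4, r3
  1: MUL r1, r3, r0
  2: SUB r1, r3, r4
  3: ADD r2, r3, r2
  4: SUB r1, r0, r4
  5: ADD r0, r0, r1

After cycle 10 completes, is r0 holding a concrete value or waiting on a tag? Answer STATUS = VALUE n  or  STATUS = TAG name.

cycle 1: issue ADD r2<-Add1 // r0:2,r1:8,r2:Add1,r3:7,r4:2
cycle 2: issue MUL r1<-Mul1 // r0:2,r1:Mul1,r2:Add1,r3:7,r4:2
cycle 3: issue SUB r1<-Add2 // r0:2,r1:Add2,r2:Add1,r3:7,r4:2
cycle 4: CDB Add1=9; issue ADD r2<-Add1 // r0:2,r1:Add2,r2:Add1,r3:7,r4:2
cycle 5: stall // r0:2,r1:Add2,r2:Add1,r3:7,r4:2
cycle 6: CDB Add2=5; issue SUB r1<-Add2 // r0:2,r1:Add2,r2:Add1,r3:7,r4:2
cycle 7: CDB Add1=16; issue ADD r0<-Add1 // r0:Add1,r1:Add2,r2:16,r3:7,r4:2
cycle 8: CDB Mul1=14 // r0:Add1,r1:Add2,r2:16,r3:7,r4:2
cycle 9: CDB Add2=0 // r0:Add1,r1:0,r2:16,r3:7,r4:2
cycle 10: - // r0:Add1,r1:0,r2:16,r3:7,r4:2

STATUS = TAG Add1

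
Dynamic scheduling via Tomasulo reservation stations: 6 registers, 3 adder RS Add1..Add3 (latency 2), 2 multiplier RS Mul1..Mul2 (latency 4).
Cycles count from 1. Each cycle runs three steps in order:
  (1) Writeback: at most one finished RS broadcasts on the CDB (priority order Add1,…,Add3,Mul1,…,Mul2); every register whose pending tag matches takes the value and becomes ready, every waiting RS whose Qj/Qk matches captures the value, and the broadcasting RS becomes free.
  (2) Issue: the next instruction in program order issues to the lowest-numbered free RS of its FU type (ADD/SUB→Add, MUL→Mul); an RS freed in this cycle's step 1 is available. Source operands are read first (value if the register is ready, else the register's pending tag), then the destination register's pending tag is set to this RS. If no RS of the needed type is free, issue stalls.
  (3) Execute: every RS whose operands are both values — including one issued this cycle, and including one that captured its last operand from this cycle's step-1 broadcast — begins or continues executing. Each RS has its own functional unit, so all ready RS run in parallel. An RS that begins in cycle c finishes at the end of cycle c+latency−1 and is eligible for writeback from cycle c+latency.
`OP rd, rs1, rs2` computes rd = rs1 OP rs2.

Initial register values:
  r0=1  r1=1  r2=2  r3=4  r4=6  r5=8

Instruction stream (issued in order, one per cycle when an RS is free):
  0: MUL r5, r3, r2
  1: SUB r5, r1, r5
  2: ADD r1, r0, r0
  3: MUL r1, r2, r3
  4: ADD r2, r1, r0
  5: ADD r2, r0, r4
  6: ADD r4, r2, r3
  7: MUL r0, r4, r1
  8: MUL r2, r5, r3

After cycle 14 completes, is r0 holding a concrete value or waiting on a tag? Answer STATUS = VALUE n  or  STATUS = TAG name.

  c1: issue MUL r5<-Mul1  regs: r0:1,r1:1,r2:2,r3:4,r4:6,r5:Mul1
  c2: issue SUB r5<-Add1  regs: r0:1,r1:1,r2:2,r3:4,r4:6,r5:Add1
  c3: issue ADD r1<-Add2  regs: r0:1,r1:Add2,r2:2,r3:4,r4:6,r5:Add1
  c4: issue MUL r1<-Mul2  regs: r0:1,r1:Mul2,r2:2,r3:4,r4:6,r5:Add1
  c5: CDB Add2=2; issue ADD r2<-Add2  regs: r0:1,r1:Mul2,r2:Add2,r3:4,r4:6,r5:Add1
  c6: CDB Mul1=8; issue ADD r2<-Add3  regs: r0:1,r1:Mul2,r2:Add3,r3:4,r4:6,r5:Add1
  c7: stall  regs: r0:1,r1:Mul2,r2:Add3,r3:4,r4:6,r5:Add1
  c8: CDB Add1=-7; issue ADD r4<-Add1  regs: r0:1,r1:Mul2,r2:Add3,r3:4,r4:Add1,r5:-7
  c9: CDB Add3=7; issue MUL r0<-Mul1  regs: r0:Mul1,r1:Mul2,r2:7,r3:4,r4:Add1,r5:-7
  c10: CDB Mul2=8; issue MUL r2<-Mul2  regs: r0:Mul1,r1:8,r2:Mul2,r3:4,r4:Add1,r5:-7
  c11: CDB Add1=11  regs: r0:Mul1,r1:8,r2:Mul2,r3:4,r4:11,r5:-7
  c12: CDB Add2=9  regs: r0:Mul1,r1:8,r2:Mul2,r3:4,r4:11,r5:-7
  c13: -  regs: r0:Mul1,r1:8,r2:Mul2,r3:4,r4:11,r5:-7
  c14: CDB Mul2=-28  regs: r0:Mul1,r1:8,r2:-28,r3:4,r4:11,r5:-7

STATUS = TAG Mul1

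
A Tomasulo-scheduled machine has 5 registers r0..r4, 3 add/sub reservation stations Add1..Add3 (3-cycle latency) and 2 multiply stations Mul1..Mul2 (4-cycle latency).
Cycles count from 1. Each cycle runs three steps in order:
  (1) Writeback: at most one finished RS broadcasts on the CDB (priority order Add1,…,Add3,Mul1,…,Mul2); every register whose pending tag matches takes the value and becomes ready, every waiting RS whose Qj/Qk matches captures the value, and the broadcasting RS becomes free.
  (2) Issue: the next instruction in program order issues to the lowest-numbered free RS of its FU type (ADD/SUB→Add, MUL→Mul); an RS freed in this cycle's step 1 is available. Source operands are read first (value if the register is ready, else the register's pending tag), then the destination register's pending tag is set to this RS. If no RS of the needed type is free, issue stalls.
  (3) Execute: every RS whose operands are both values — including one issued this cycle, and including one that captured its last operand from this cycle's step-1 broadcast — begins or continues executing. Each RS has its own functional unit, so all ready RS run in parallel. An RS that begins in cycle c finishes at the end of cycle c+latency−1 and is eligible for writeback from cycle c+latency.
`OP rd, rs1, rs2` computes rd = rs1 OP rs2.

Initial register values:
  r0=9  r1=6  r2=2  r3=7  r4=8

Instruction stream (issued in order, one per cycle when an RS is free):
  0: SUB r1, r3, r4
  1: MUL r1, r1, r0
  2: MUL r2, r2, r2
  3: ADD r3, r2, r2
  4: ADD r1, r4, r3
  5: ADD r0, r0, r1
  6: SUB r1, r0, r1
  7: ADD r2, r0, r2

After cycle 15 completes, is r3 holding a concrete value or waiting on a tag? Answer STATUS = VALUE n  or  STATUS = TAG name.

STATUS = VALUE 8

  c1: issue SUB r1<-Add1  regs: r0:9,r1:Add1,r2:2,r3:7,r4:8
  c2: issue MUL r1<-Mul1  regs: r0:9,r1:Mul1,r2:2,r3:7,r4:8
  c3: issue MUL r2<-Mul2  regs: r0:9,r1:Mul1,r2:Mul2,r3:7,r4:8
  c4: CDB Add1=-1; issue ADD r3<-Add1  regs: r0:9,r1:Mul1,r2:Mul2,r3:Add1,r4:8
  c5: issue ADD r1<-Add2  regs: r0:9,r1:Add2,r2:Mul2,r3:Add1,r4:8
  c6: issue ADD r0<-Add3  regs: r0:Add3,r1:Add2,r2:Mul2,r3:Add1,r4:8
  c7: CDB Mul2=4; stall  regs: r0:Add3,r1:Add2,r2:4,r3:Add1,r4:8
  c8: CDB Mul1=-9; stall  regs: r0:Add3,r1:Add2,r2:4,r3:Add1,r4:8
  c9: stall  regs: r0:Add3,r1:Add2,r2:4,r3:Add1,r4:8
  c10: CDB Add1=8; issue SUB r1<-Add1  regs: r0:Add3,r1:Add1,r2:4,r3:8,r4:8
  c11: stall  regs: r0:Add3,r1:Add1,r2:4,r3:8,r4:8
  c12: stall  regs: r0:Add3,r1:Add1,r2:4,r3:8,r4:8
  c13: CDB Add2=16; issue ADD r2<-Add2  regs: r0:Add3,r1:Add1,r2:Add2,r3:8,r4:8
  c14: -  regs: r0:Add3,r1:Add1,r2:Add2,r3:8,r4:8
  c15: -  regs: r0:Add3,r1:Add1,r2:Add2,r3:8,r4:8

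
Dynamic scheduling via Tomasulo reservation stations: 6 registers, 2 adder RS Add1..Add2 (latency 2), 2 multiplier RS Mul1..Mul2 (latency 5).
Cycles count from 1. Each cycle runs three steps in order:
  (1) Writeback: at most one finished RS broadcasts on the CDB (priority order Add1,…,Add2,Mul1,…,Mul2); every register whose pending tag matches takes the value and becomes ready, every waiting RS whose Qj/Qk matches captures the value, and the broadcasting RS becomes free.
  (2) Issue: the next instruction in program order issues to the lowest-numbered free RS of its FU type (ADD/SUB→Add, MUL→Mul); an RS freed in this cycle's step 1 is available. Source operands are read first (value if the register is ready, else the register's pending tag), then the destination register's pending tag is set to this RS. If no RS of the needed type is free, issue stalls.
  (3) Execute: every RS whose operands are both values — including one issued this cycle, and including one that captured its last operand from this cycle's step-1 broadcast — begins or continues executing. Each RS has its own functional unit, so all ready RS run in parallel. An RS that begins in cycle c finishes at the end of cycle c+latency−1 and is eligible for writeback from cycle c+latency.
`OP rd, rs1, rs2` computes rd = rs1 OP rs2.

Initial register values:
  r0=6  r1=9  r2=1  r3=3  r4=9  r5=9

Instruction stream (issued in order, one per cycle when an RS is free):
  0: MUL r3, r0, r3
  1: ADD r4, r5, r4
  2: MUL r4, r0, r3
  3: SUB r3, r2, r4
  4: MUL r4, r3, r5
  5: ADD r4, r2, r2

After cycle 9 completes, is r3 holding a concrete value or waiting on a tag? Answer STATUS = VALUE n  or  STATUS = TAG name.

cycle 1: issue MUL r3<-Mul1 // r0:6,r1:9,r2:1,r3:Mul1,r4:9,r5:9
cycle 2: issue ADD r4<-Add1 // r0:6,r1:9,r2:1,r3:Mul1,r4:Add1,r5:9
cycle 3: issue MUL r4<-Mul2 // r0:6,r1:9,r2:1,r3:Mul1,r4:Mul2,r5:9
cycle 4: CDB Add1=18; issue SUB r3<-Add1 // r0:6,r1:9,r2:1,r3:Add1,r4:Mul2,r5:9
cycle 5: stall // r0:6,r1:9,r2:1,r3:Add1,r4:Mul2,r5:9
cycle 6: CDB Mul1=18; issue MUL r4<-Mul1 // r0:6,r1:9,r2:1,r3:Add1,r4:Mul1,r5:9
cycle 7: issue ADD r4<-Add2 // r0:6,r1:9,r2:1,r3:Add1,r4:Add2,r5:9
cycle 8: - // r0:6,r1:9,r2:1,r3:Add1,r4:Add2,r5:9
cycle 9: CDB Add2=2 // r0:6,r1:9,r2:1,r3:Add1,r4:2,r5:9

STATUS = TAG Add1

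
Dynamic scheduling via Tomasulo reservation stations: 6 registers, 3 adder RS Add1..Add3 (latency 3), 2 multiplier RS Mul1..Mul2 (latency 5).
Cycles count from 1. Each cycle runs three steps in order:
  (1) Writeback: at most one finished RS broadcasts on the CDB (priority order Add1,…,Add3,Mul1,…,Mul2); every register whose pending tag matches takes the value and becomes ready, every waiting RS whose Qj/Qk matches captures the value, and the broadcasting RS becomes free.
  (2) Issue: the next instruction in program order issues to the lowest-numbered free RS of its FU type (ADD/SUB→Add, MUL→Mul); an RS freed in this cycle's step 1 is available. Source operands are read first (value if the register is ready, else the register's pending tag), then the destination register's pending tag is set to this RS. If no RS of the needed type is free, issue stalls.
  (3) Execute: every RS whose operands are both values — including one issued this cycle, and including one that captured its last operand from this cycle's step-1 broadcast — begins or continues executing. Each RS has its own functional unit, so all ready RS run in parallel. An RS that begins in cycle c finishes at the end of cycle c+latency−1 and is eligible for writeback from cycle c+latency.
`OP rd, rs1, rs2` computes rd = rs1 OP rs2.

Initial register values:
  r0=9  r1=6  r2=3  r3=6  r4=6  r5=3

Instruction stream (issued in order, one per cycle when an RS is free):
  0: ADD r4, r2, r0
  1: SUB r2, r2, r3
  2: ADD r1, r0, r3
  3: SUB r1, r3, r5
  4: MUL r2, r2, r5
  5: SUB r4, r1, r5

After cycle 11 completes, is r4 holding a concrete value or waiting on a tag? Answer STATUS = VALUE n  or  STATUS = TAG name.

STATUS = VALUE 0

  c1: issue ADD r4<-Add1  regs: r0:9,r1:6,r2:3,r3:6,r4:Add1,r5:3
  c2: issue SUB r2<-Add2  regs: r0:9,r1:6,r2:Add2,r3:6,r4:Add1,r5:3
  c3: issue ADD r1<-Add3  regs: r0:9,r1:Add3,r2:Add2,r3:6,r4:Add1,r5:3
  c4: CDB Add1=12; issue SUB r1<-Add1  regs: r0:9,r1:Add1,r2:Add2,r3:6,r4:12,r5:3
  c5: CDB Add2=-3; issue MUL r2<-Mul1  regs: r0:9,r1:Add1,r2:Mul1,r3:6,r4:12,r5:3
  c6: CDB Add3=15; issue SUB r4<-Add2  regs: r0:9,r1:Add1,r2:Mul1,r3:6,r4:Add2,r5:3
  c7: CDB Add1=3  regs: r0:9,r1:3,r2:Mul1,r3:6,r4:Add2,r5:3
  c8: -  regs: r0:9,r1:3,r2:Mul1,r3:6,r4:Add2,r5:3
  c9: -  regs: r0:9,r1:3,r2:Mul1,r3:6,r4:Add2,r5:3
  c10: CDB Add2=0  regs: r0:9,r1:3,r2:Mul1,r3:6,r4:0,r5:3
  c11: CDB Mul1=-9  regs: r0:9,r1:3,r2:-9,r3:6,r4:0,r5:3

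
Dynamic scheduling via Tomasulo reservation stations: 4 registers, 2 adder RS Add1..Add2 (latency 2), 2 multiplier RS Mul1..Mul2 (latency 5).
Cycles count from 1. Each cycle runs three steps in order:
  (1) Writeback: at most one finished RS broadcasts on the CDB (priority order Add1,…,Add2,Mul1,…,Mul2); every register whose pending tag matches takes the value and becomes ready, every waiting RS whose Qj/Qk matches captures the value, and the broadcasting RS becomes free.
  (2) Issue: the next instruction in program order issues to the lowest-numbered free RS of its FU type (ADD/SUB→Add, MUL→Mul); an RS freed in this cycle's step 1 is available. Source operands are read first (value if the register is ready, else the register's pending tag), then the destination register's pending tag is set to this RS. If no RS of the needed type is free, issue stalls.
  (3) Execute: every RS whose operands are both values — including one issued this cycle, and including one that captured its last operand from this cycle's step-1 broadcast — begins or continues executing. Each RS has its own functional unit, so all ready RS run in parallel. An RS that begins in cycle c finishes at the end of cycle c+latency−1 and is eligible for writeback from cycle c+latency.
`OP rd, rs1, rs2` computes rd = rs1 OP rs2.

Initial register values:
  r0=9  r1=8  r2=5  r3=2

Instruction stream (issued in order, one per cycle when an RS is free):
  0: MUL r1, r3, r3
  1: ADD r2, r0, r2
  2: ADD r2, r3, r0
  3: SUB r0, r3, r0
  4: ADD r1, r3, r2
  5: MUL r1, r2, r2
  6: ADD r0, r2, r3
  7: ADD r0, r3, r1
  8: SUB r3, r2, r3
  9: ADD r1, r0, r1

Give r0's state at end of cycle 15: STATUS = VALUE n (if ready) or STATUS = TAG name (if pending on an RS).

c1: issue MUL r1<-Mul1 | r0:9,r1:Mul1,r2:5,r3:2
c2: issue ADD r2<-Add1 | r0:9,r1:Mul1,r2:Add1,r3:2
c3: issue ADD r2<-Add2 | r0:9,r1:Mul1,r2:Add2,r3:2
c4: CDB Add1=14; issue SUB r0<-Add1 | r0:Add1,r1:Mul1,r2:Add2,r3:2
c5: CDB Add2=11; issue ADD r1<-Add2 | r0:Add1,r1:Add2,r2:11,r3:2
c6: CDB Add1=-7; issue MUL r1<-Mul2 | r0:-7,r1:Mul2,r2:11,r3:2
c7: CDB Add2=13; issue ADD r0<-Add1 | r0:Add1,r1:Mul2,r2:11,r3:2
c8: CDB Mul1=4; issue ADD r0<-Add2 | r0:Add2,r1:Mul2,r2:11,r3:2
c9: CDB Add1=13; issue SUB r3<-Add1 | r0:Add2,r1:Mul2,r2:11,r3:Add1
c10: stall | r0:Add2,r1:Mul2,r2:11,r3:Add1
c11: CDB Add1=9; issue ADD r1<-Add1 | r0:Add2,r1:Add1,r2:11,r3:9
c12: CDB Mul2=121 | r0:Add2,r1:Add1,r2:11,r3:9
c13: - | r0:Add2,r1:Add1,r2:11,r3:9
c14: CDB Add2=123 | r0:123,r1:Add1,r2:11,r3:9
c15: - | r0:123,r1:Add1,r2:11,r3:9

STATUS = VALUE 123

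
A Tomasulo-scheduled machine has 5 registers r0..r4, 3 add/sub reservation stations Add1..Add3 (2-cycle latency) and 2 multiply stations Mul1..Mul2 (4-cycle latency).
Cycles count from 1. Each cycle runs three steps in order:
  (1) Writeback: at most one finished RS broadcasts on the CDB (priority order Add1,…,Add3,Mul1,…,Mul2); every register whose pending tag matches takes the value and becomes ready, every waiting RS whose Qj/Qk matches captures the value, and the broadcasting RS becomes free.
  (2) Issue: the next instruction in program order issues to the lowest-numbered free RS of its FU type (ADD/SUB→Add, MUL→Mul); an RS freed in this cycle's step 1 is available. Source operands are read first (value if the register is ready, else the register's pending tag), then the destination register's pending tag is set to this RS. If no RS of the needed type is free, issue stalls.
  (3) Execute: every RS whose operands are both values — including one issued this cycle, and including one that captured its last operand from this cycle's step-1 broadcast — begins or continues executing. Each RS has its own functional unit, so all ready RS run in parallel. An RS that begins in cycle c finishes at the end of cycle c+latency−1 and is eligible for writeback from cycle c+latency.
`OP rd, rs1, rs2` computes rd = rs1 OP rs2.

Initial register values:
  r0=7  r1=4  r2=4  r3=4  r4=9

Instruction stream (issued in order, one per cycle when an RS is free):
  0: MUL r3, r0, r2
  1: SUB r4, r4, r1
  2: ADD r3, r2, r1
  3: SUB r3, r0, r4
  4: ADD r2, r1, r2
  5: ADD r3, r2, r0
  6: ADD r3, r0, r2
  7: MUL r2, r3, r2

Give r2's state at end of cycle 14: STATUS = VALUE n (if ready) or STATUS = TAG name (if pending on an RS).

  c1: issue MUL r3<-Mul1  regs: r0:7,r1:4,r2:4,r3:Mul1,r4:9
  c2: issue SUB r4<-Add1  regs: r0:7,r1:4,r2:4,r3:Mul1,r4:Add1
  c3: issue ADD r3<-Add2  regs: r0:7,r1:4,r2:4,r3:Add2,r4:Add1
  c4: CDB Add1=5; issue SUB r3<-Add1  regs: r0:7,r1:4,r2:4,r3:Add1,r4:5
  c5: CDB Add2=8; issue ADD r2<-Add2  regs: r0:7,r1:4,r2:Add2,r3:Add1,r4:5
  c6: CDB Add1=2; issue ADD r3<-Add1  regs: r0:7,r1:4,r2:Add2,r3:Add1,r4:5
  c7: CDB Add2=8; issue ADD r3<-Add2  regs: r0:7,r1:4,r2:8,r3:Add2,r4:5
  c8: CDB Mul1=28; issue MUL r2<-Mul1  regs: r0:7,r1:4,r2:Mul1,r3:Add2,r4:5
  c9: CDB Add1=15  regs: r0:7,r1:4,r2:Mul1,r3:Add2,r4:5
  c10: CDB Add2=15  regs: r0:7,r1:4,r2:Mul1,r3:15,r4:5
  c11: -  regs: r0:7,r1:4,r2:Mul1,r3:15,r4:5
  c12: -  regs: r0:7,r1:4,r2:Mul1,r3:15,r4:5
  c13: -  regs: r0:7,r1:4,r2:Mul1,r3:15,r4:5
  c14: CDB Mul1=120  regs: r0:7,r1:4,r2:120,r3:15,r4:5

STATUS = VALUE 120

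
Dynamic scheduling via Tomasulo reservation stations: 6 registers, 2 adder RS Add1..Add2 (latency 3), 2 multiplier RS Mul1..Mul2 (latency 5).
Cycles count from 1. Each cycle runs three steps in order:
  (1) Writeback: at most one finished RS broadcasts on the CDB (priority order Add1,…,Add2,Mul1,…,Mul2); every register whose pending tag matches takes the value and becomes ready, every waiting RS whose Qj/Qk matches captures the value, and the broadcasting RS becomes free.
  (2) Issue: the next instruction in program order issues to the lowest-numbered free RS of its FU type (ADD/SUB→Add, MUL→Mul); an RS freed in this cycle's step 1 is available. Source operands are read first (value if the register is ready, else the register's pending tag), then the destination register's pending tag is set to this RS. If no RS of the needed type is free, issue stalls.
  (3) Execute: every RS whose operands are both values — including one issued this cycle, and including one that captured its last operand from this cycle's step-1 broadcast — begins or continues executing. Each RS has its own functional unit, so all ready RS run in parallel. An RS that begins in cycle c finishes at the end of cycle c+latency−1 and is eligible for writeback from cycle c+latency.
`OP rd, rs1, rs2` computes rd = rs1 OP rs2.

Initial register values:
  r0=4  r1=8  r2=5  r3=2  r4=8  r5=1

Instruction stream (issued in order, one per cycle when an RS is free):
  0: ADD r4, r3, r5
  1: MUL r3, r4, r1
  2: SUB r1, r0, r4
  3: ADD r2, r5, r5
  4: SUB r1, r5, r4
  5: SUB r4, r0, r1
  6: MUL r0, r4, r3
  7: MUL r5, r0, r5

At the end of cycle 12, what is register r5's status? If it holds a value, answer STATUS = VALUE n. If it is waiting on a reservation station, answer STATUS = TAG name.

STATUS = TAG Mul2

c1: issue ADD r4<-Add1 | r0:4,r1:8,r2:5,r3:2,r4:Add1,r5:1
c2: issue MUL r3<-Mul1 | r0:4,r1:8,r2:5,r3:Mul1,r4:Add1,r5:1
c3: issue SUB r1<-Add2 | r0:4,r1:Add2,r2:5,r3:Mul1,r4:Add1,r5:1
c4: CDB Add1=3; issue ADD r2<-Add1 | r0:4,r1:Add2,r2:Add1,r3:Mul1,r4:3,r5:1
c5: stall | r0:4,r1:Add2,r2:Add1,r3:Mul1,r4:3,r5:1
c6: stall | r0:4,r1:Add2,r2:Add1,r3:Mul1,r4:3,r5:1
c7: CDB Add1=2; issue SUB r1<-Add1 | r0:4,r1:Add1,r2:2,r3:Mul1,r4:3,r5:1
c8: CDB Add2=1; issue SUB r4<-Add2 | r0:4,r1:Add1,r2:2,r3:Mul1,r4:Add2,r5:1
c9: CDB Mul1=24; issue MUL r0<-Mul1 | r0:Mul1,r1:Add1,r2:2,r3:24,r4:Add2,r5:1
c10: CDB Add1=-2; issue MUL r5<-Mul2 | r0:Mul1,r1:-2,r2:2,r3:24,r4:Add2,r5:Mul2
c11: - | r0:Mul1,r1:-2,r2:2,r3:24,r4:Add2,r5:Mul2
c12: - | r0:Mul1,r1:-2,r2:2,r3:24,r4:Add2,r5:Mul2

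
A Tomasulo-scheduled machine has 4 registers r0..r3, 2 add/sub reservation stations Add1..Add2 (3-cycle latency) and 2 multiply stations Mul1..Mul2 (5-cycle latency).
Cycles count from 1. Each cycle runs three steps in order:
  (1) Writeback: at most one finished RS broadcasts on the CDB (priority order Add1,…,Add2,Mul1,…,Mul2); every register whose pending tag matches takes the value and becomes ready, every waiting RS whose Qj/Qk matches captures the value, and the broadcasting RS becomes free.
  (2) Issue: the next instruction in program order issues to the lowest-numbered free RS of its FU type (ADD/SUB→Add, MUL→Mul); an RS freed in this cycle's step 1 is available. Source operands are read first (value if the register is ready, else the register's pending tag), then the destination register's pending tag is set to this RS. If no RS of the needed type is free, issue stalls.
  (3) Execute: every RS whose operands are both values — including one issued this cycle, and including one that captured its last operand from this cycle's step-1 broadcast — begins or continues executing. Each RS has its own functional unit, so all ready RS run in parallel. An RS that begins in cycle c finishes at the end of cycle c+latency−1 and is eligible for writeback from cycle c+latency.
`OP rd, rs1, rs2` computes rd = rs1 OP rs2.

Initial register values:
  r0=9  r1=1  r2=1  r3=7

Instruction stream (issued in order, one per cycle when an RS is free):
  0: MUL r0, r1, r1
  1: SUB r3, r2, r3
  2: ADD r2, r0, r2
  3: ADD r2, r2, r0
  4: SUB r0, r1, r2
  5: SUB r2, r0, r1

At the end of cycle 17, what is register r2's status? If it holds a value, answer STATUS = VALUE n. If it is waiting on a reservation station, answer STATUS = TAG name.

STATUS = TAG Add1

cycle 1: issue MUL r0<-Mul1 // r0:Mul1,r1:1,r2:1,r3:7
cycle 2: issue SUB r3<-Add1 // r0:Mul1,r1:1,r2:1,r3:Add1
cycle 3: issue ADD r2<-Add2 // r0:Mul1,r1:1,r2:Add2,r3:Add1
cycle 4: stall // r0:Mul1,r1:1,r2:Add2,r3:Add1
cycle 5: CDB Add1=-6; issue ADD r2<-Add1 // r0:Mul1,r1:1,r2:Add1,r3:-6
cycle 6: CDB Mul1=1; stall // r0:1,r1:1,r2:Add1,r3:-6
cycle 7: stall // r0:1,r1:1,r2:Add1,r3:-6
cycle 8: stall // r0:1,r1:1,r2:Add1,r3:-6
cycle 9: CDB Add2=2; issue SUB r0<-Add2 // r0:Add2,r1:1,r2:Add1,r3:-6
cycle 10: stall // r0:Add2,r1:1,r2:Add1,r3:-6
cycle 11: stall // r0:Add2,r1:1,r2:Add1,r3:-6
cycle 12: CDB Add1=3; issue SUB r2<-Add1 // r0:Add2,r1:1,r2:Add1,r3:-6
cycle 13: - // r0:Add2,r1:1,r2:Add1,r3:-6
cycle 14: - // r0:Add2,r1:1,r2:Add1,r3:-6
cycle 15: CDB Add2=-2 // r0:-2,r1:1,r2:Add1,r3:-6
cycle 16: - // r0:-2,r1:1,r2:Add1,r3:-6
cycle 17: - // r0:-2,r1:1,r2:Add1,r3:-6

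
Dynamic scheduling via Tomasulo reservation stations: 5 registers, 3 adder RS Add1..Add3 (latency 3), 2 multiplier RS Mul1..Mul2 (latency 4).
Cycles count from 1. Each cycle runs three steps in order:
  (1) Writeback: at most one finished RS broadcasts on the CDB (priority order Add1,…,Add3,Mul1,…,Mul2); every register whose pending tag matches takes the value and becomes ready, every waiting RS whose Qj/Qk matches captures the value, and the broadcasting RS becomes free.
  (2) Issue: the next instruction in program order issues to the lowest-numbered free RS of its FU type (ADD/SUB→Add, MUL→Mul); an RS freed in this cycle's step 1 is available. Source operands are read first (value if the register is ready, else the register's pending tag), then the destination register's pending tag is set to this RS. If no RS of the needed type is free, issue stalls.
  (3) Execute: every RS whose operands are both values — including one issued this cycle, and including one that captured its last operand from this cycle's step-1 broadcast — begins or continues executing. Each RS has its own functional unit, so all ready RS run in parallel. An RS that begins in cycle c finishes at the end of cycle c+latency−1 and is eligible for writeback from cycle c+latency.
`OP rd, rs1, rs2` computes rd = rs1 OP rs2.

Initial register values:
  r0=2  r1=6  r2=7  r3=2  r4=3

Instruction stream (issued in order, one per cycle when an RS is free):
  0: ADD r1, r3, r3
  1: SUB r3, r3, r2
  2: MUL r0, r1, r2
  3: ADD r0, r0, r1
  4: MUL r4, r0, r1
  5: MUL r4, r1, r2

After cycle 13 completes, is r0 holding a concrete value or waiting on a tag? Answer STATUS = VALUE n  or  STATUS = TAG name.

  c1: issue ADD r1<-Add1  regs: r0:2,r1:Add1,r2:7,r3:2,r4:3
  c2: issue SUB r3<-Add2  regs: r0:2,r1:Add1,r2:7,r3:Add2,r4:3
  c3: issue MUL r0<-Mul1  regs: r0:Mul1,r1:Add1,r2:7,r3:Add2,r4:3
  c4: CDB Add1=4; issue ADD r0<-Add1  regs: r0:Add1,r1:4,r2:7,r3:Add2,r4:3
  c5: CDB Add2=-5; issue MUL r4<-Mul2  regs: r0:Add1,r1:4,r2:7,r3:-5,r4:Mul2
  c6: stall  regs: r0:Add1,r1:4,r2:7,r3:-5,r4:Mul2
  c7: stall  regs: r0:Add1,r1:4,r2:7,r3:-5,r4:Mul2
  c8: CDB Mul1=28; issue MUL r4<-Mul1  regs: r0:Add1,r1:4,r2:7,r3:-5,r4:Mul1
  c9: -  regs: r0:Add1,r1:4,r2:7,r3:-5,r4:Mul1
  c10: -  regs: r0:Add1,r1:4,r2:7,r3:-5,r4:Mul1
  c11: CDB Add1=32  regs: r0:32,r1:4,r2:7,r3:-5,r4:Mul1
  c12: CDB Mul1=28  regs: r0:32,r1:4,r2:7,r3:-5,r4:28
  c13: -  regs: r0:32,r1:4,r2:7,r3:-5,r4:28

STATUS = VALUE 32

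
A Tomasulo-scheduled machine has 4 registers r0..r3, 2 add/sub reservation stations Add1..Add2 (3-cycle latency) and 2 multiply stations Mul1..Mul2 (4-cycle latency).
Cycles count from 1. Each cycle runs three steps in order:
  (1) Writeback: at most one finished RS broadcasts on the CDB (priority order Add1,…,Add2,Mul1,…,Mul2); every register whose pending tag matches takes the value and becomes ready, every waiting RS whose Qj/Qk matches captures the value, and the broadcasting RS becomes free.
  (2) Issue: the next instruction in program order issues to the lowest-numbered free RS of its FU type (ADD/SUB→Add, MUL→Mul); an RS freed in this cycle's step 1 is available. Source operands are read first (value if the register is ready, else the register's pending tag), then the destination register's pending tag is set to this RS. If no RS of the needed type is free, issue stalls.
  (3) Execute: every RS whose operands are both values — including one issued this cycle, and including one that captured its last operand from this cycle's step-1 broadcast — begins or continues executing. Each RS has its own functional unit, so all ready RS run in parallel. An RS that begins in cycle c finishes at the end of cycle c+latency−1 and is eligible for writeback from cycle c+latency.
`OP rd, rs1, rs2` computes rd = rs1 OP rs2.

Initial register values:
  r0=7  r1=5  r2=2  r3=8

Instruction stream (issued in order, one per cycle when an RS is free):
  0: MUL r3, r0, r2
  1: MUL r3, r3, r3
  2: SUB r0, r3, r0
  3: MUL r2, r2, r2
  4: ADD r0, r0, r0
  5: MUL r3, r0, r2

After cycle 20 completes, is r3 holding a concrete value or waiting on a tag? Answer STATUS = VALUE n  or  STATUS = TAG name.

STATUS = VALUE 1512

  c1: issue MUL r3<-Mul1  regs: r0:7,r1:5,r2:2,r3:Mul1
  c2: issue MUL r3<-Mul2  regs: r0:7,r1:5,r2:2,r3:Mul2
  c3: issue SUB r0<-Add1  regs: r0:Add1,r1:5,r2:2,r3:Mul2
  c4: stall  regs: r0:Add1,r1:5,r2:2,r3:Mul2
  c5: CDB Mul1=14; issue MUL r2<-Mul1  regs: r0:Add1,r1:5,r2:Mul1,r3:Mul2
  c6: issue ADD r0<-Add2  regs: r0:Add2,r1:5,r2:Mul1,r3:Mul2
  c7: stall  regs: r0:Add2,r1:5,r2:Mul1,r3:Mul2
  c8: stall  regs: r0:Add2,r1:5,r2:Mul1,r3:Mul2
  c9: CDB Mul1=4; issue MUL r3<-Mul1  regs: r0:Add2,r1:5,r2:4,r3:Mul1
  c10: CDB Mul2=196  regs: r0:Add2,r1:5,r2:4,r3:Mul1
  c11: -  regs: r0:Add2,r1:5,r2:4,r3:Mul1
  c12: -  regs: r0:Add2,r1:5,r2:4,r3:Mul1
  c13: CDB Add1=189  regs: r0:Add2,r1:5,r2:4,r3:Mul1
  c14: -  regs: r0:Add2,r1:5,r2:4,r3:Mul1
  c15: -  regs: r0:Add2,r1:5,r2:4,r3:Mul1
  c16: CDB Add2=378  regs: r0:378,r1:5,r2:4,r3:Mul1
  c17: -  regs: r0:378,r1:5,r2:4,r3:Mul1
  c18: -  regs: r0:378,r1:5,r2:4,r3:Mul1
  c19: -  regs: r0:378,r1:5,r2:4,r3:Mul1
  c20: CDB Mul1=1512  regs: r0:378,r1:5,r2:4,r3:1512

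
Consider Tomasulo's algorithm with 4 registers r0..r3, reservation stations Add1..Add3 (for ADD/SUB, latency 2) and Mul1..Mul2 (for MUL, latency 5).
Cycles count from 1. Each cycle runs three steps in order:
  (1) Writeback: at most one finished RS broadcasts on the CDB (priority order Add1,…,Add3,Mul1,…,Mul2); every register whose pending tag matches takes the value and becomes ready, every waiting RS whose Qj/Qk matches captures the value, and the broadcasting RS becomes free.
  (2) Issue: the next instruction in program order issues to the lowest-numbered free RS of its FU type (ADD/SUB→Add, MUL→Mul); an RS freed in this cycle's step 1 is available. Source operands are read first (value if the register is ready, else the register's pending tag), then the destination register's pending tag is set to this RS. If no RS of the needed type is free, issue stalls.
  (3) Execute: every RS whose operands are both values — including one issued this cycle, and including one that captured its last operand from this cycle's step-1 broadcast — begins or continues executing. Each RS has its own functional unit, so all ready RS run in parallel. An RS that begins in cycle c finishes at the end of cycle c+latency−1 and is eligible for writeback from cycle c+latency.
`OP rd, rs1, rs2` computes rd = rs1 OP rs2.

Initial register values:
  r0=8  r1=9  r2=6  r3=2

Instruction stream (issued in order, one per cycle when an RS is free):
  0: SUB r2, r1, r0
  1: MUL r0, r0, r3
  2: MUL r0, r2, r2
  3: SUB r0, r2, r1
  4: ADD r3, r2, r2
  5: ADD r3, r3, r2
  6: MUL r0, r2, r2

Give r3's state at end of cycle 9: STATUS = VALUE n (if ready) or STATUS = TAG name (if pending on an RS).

c1: issue SUB r2<-Add1 | r0:8,r1:9,r2:Add1,r3:2
c2: issue MUL r0<-Mul1 | r0:Mul1,r1:9,r2:Add1,r3:2
c3: CDB Add1=1; issue MUL r0<-Mul2 | r0:Mul2,r1:9,r2:1,r3:2
c4: issue SUB r0<-Add1 | r0:Add1,r1:9,r2:1,r3:2
c5: issue ADD r3<-Add2 | r0:Add1,r1:9,r2:1,r3:Add2
c6: CDB Add1=-8; issue ADD r3<-Add1 | r0:-8,r1:9,r2:1,r3:Add1
c7: CDB Add2=2; stall | r0:-8,r1:9,r2:1,r3:Add1
c8: CDB Mul1=16; issue MUL r0<-Mul1 | r0:Mul1,r1:9,r2:1,r3:Add1
c9: CDB Add1=3 | r0:Mul1,r1:9,r2:1,r3:3

STATUS = VALUE 3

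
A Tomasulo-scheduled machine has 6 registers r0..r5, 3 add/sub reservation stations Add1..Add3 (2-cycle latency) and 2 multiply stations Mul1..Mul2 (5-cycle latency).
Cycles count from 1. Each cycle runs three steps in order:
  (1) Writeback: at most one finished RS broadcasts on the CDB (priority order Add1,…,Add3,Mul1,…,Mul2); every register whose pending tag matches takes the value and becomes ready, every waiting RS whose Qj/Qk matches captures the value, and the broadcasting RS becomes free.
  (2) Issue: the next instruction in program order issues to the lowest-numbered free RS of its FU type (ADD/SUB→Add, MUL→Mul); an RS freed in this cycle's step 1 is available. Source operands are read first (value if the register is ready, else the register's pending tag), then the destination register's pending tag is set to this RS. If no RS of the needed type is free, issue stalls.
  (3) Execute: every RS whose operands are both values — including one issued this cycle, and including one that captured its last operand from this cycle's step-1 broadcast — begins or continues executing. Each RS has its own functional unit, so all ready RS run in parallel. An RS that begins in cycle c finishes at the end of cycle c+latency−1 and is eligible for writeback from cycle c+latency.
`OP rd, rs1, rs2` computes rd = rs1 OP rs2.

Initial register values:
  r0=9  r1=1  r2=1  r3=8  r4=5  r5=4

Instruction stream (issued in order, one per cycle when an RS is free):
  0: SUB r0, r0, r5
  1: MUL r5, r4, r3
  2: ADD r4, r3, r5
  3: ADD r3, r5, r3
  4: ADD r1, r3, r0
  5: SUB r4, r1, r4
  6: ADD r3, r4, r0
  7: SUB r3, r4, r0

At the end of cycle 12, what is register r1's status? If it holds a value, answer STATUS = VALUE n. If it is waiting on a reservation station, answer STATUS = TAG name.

  c1: issue SUB r0<-Add1  regs: r0:Add1,r1:1,r2:1,r3:8,r4:5,r5:4
  c2: issue MUL r5<-Mul1  regs: r0:Add1,r1:1,r2:1,r3:8,r4:5,r5:Mul1
  c3: CDB Add1=5; issue ADD r4<-Add1  regs: r0:5,r1:1,r2:1,r3:8,r4:Add1,r5:Mul1
  c4: issue ADD r3<-Add2  regs: r0:5,r1:1,r2:1,r3:Add2,r4:Add1,r5:Mul1
  c5: issue ADD r1<-Add3  regs: r0:5,r1:Add3,r2:1,r3:Add2,r4:Add1,r5:Mul1
  c6: stall  regs: r0:5,r1:Add3,r2:1,r3:Add2,r4:Add1,r5:Mul1
  c7: CDB Mul1=40; stall  regs: r0:5,r1:Add3,r2:1,r3:Add2,r4:Add1,r5:40
  c8: stall  regs: r0:5,r1:Add3,r2:1,r3:Add2,r4:Add1,r5:40
  c9: CDB Add1=48; issue SUB r4<-Add1  regs: r0:5,r1:Add3,r2:1,r3:Add2,r4:Add1,r5:40
  c10: CDB Add2=48; issue ADD r3<-Add2  regs: r0:5,r1:Add3,r2:1,r3:Add2,r4:Add1,r5:40
  c11: stall  regs: r0:5,r1:Add3,r2:1,r3:Add2,r4:Add1,r5:40
  c12: CDB Add3=53; issue SUB r3<-Add3  regs: r0:5,r1:53,r2:1,r3:Add3,r4:Add1,r5:40

STATUS = VALUE 53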